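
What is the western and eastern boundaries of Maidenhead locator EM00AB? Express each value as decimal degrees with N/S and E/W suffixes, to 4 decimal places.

Field E=4, M=12: +4·20° lon, +12·10° lat → SW at lon -100°, lat 30°.
Square 0, 0: +0·2° lon, +0·1° lat → SW at lon -100°, lat 30°.
Subsquare a=0, b=1: +0·0.0833333° lon, +1·0.0416667° lat → SW at lon -100°, lat 30.0417°.
Cell spans 0.0833333° lon × 0.0416667° lat.
west 100.0000° W, east 99.9167° W.

100.0000° W, 99.9167° W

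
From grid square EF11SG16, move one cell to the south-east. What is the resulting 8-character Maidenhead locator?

EF11sg25

Longitude extended square 1; +1 → 2.
Latitude extended square 6; −1 → 5.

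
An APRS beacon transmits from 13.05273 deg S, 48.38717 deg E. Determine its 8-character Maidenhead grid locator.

LH46ew67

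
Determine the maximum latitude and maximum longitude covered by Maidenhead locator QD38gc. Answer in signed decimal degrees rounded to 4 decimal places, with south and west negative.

-51.8750, 146.5833

Field Q=16, D=3: +16·20° lon, +3·10° lat → SW at lon 140°, lat -60°.
Square 3, 8: +3·2° lon, +8·1° lat → SW at lon 146°, lat -52°.
Subsquare g=6, c=2: +6·0.0833333° lon, +2·0.0416667° lat → SW at lon 146.5°, lat -51.9167°.
Cell spans 0.0833333° lon × 0.0416667° lat. NE corner is SW corner plus one full cell.
latitude -51.8750, longitude 146.5833.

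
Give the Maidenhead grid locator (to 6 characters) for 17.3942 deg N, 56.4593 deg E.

LK87fj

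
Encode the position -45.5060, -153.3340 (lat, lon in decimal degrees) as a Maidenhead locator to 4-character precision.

BE34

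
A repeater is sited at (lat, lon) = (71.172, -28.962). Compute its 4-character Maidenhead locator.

Offset from 180°W / 90°S: lon 151.04°, lat 161.17°.
Field: 151.04/20 → 7 → H, 161.17/10 → 16 → Q; chars HQ.
Square: 11.04/2 → 5, 1.17/1 → 1; chars 51.

HQ51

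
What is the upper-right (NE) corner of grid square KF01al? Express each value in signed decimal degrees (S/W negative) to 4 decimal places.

-38.5000, 20.0833

Field K=10, F=5: +10·20° lon, +5·10° lat → SW at lon 20°, lat -40°.
Square 0, 1: +0·2° lon, +1·1° lat → SW at lon 20°, lat -39°.
Subsquare a=0, l=11: +0·0.0833333° lon, +11·0.0416667° lat → SW at lon 20°, lat -38.5417°.
Cell spans 0.0833333° lon × 0.0416667° lat. NE corner is SW corner plus one full cell.
latitude -38.5000, longitude 20.0833.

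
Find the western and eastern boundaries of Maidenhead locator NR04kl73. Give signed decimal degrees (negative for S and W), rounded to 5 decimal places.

80.89167, 80.90000

Field N=13, R=17: +13·20° lon, +17·10° lat → SW at lon 80°, lat 80°.
Square 0, 4: +0·2° lon, +4·1° lat → SW at lon 80°, lat 84°.
Subsquare k=10, l=11: +10·0.0833333° lon, +11·0.0416667° lat → SW at lon 80.8333°, lat 84.4583°.
Extended square 7, 3: +7·0.00833333° lon, +3·0.00416667° lat → SW at lon 80.8917°, lat 84.4708°.
Cell spans 0.00833333° lon × 0.00416667° lat.
west 80.89167, east 80.90000.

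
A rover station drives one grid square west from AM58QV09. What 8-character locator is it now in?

AM58pv99

Longitude extended square 0; −1 → -1, wraps to 9, carry into subsquare.
Longitude subsquare q = 16; −1 → 15 = p.
The latitude characters are unchanged.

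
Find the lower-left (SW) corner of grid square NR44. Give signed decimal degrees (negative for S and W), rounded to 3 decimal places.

84.000, 88.000

Field N=13, R=17: +13·20° lon, +17·10° lat → SW at lon 80°, lat 80°.
Square 4, 4: +4·2° lon, +4·1° lat → SW at lon 88°, lat 84°.
latitude 84.000, longitude 88.000.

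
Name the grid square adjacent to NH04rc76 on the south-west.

NH04rc65

Longitude extended square 7; −1 → 6.
Latitude extended square 6; −1 → 5.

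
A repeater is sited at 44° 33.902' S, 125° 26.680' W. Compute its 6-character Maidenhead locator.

CE75gk

Shift to the Maidenhead origin (180°W, 90°S): lon 54.5553, lat 45.4350.
Field: 54.5553/20 → 2 → C, 45.4350/10 → 4 → E; chars CE.
Square: 14.5553/2 → 7, 5.4350/1 → 5; chars 75.
Subsquare: 0.5553/0.0833333 → 6 → g, 0.4350/0.0416667 → 10 → k; chars gk.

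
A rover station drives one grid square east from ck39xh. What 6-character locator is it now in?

CK49ah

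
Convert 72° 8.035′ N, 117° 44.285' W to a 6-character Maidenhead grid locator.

DQ12dd

Shift to the Maidenhead origin (180°W, 90°S): lon 62.2619, lat 162.1339.
Field: lon ⌊62.2619/20⌋ = 3 → D; lat ⌊162.1339/10⌋ = 16 → Q.
Square: lon ⌊2.2619/2⌋ = 1; lat ⌊2.1339/1⌋ = 2.
Subsquare: lon ⌊0.2619/0.0833333⌋ = 3 → d; lat ⌊0.1339/0.0416667⌋ = 3 → d.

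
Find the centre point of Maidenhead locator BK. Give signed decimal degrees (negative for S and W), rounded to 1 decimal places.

15.0, -150.0

Field B=1, K=10: +1·20° lon, +10·10° lat → SW at lon -160°, lat 10°.
Cell spans 20° lon × 10° lat. Centre is SW corner plus half of each.
latitude 15.0, longitude -150.0.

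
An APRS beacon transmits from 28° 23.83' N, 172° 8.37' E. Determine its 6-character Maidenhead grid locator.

RL68bj

Shift to the Maidenhead origin (180°W, 90°S): lon 352.1395, lat 118.3972.
Field: lon ⌊352.1395/20⌋ = 17 → R; lat ⌊118.3972/10⌋ = 11 → L.
Square: lon ⌊12.1395/2⌋ = 6; lat ⌊8.3972/1⌋ = 8.
Subsquare: lon ⌊0.1395/0.0833333⌋ = 1 → b; lat ⌊0.3972/0.0416667⌋ = 9 → j.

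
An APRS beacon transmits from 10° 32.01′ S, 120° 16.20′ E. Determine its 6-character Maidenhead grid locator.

PH09dl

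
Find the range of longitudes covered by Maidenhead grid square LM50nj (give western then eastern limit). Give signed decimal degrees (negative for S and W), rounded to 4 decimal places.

51.0833, 51.1667

Field L=11, M=12: +11·20° lon, +12·10° lat → SW at lon 40°, lat 30°.
Square 5, 0: +5·2° lon, +0·1° lat → SW at lon 50°, lat 30°.
Subsquare n=13, j=9: +13·0.0833333° lon, +9·0.0416667° lat → SW at lon 51.0833°, lat 30.375°.
Cell spans 0.0833333° lon × 0.0416667° lat.
west 51.0833, east 51.1667.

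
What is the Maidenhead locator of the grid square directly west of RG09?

QG99

Longitude square 0; −1 → -1, wraps to 9, carry into field.
Longitude field R = 17; −1 → 16 = Q.
The latitude characters are unchanged.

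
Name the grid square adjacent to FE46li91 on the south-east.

FE46mi00

Longitude extended square 9; +1 → 10, wraps to 0, carry into subsquare.
Longitude subsquare l = 11; +1 → 12 = m.
Latitude extended square 1; −1 → 0.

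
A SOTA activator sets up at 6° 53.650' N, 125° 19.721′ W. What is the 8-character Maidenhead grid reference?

Add 180° to longitude and 90° to latitude: 54.67132, 96.89417.
Field: 54.67132/20 → 2 → C, 96.89417/10 → 9 → J; chars CJ.
Square: 14.67132/2 → 7, 6.89417/1 → 6; chars 76.
Subsquare: 0.67132/0.0833333 → 8 → i, 0.89417/0.0416667 → 21 → v; chars iv.
Extended square: 0.00465/0.00833333 → 0, 0.01917/0.00416667 → 4; chars 04.

CJ76iv04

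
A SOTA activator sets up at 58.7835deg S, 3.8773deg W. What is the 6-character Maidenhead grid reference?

ID81bf

Offset from 180°W / 90°S: lon 176.1227°, lat 31.2165°.
Field: lon ⌊176.1227/20⌋ = 8 → I; lat ⌊31.2165/10⌋ = 3 → D.
Square: lon ⌊16.1227/2⌋ = 8; lat ⌊1.2165/1⌋ = 1.
Subsquare: lon ⌊0.1227/0.0833333⌋ = 1 → b; lat ⌊0.2165/0.0416667⌋ = 5 → f.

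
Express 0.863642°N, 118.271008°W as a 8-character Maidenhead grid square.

DJ00uu77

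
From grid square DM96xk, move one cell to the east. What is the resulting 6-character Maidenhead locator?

EM06ak

Longitude subsquare x = 23; +1 → 24, wraps to 0 = a, carry into square.
Longitude square 9; +1 → 10, wraps to 0, carry into field.
Longitude field D = 3; +1 → 4 = E.
The latitude characters are unchanged.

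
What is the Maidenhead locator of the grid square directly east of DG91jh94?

Longitude extended square 9; +1 → 10, wraps to 0, carry into subsquare.
Longitude subsquare j = 9; +1 → 10 = k.
The latitude characters are unchanged.

DG91kh04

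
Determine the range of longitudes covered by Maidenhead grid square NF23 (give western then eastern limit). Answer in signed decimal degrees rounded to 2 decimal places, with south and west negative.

Field N=13, F=5: +13·20° lon, +5·10° lat → SW at lon 80°, lat -40°.
Square 2, 3: +2·2° lon, +3·1° lat → SW at lon 84°, lat -37°.
Cell spans 2° lon × 1° lat.
west 84.00, east 86.00.

84.00, 86.00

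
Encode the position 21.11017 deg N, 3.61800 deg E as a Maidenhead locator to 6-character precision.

JL11tc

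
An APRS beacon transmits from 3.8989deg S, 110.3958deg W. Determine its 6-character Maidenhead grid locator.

Offset from 180°W / 90°S: lon 69.6042°, lat 86.1011°.
Field (20°×10°, letters A–R): lon ⌊69.6042/20⌋ = 3 → D; lat ⌊86.1011/10⌋ = 8 → I.
Square (2°×1°, digits 0–9): lon ⌊9.6042/2⌋ = 4; lat ⌊6.1011/1⌋ = 6.
Subsquare (5′×2.5′, letters a–x): lon ⌊1.6042/0.0833333⌋ = 19 → t; lat ⌊0.1011/0.0416667⌋ = 2 → c.

DI46tc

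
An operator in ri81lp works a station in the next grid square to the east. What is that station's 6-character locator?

RI81mp

Longitude subsquare l = 11; +1 → 12 = m.
The latitude characters are unchanged.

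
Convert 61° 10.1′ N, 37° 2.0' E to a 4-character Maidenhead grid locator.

KP81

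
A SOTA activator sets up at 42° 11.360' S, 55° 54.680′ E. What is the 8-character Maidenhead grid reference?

LE77wt94

Shift to the Maidenhead origin (180°W, 90°S): lon 235.91133, lat 47.81067.
Field: 235.91133/20 → 11 → L, 47.81067/10 → 4 → E; chars LE.
Square: 15.91133/2 → 7, 7.81067/1 → 7; chars 77.
Subsquare: 1.91133/0.0833333 → 22 → w, 0.81067/0.0416667 → 19 → t; chars wt.
Extended square: 0.07800/0.00833333 → 9, 0.01900/0.00416667 → 4; chars 94.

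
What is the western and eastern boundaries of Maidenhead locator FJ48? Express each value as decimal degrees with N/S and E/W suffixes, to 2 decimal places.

72.00° W, 70.00° W

Field F=5, J=9: +5·20° lon, +9·10° lat → SW at lon -80°, lat 0°.
Square 4, 8: +4·2° lon, +8·1° lat → SW at lon -72°, lat 8°.
Cell spans 2° lon × 1° lat.
west 72.00° W, east 70.00° W.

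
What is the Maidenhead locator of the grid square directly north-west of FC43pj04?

Longitude extended square 0; −1 → -1, wraps to 9, carry into subsquare.
Longitude subsquare p = 15; −1 → 14 = o.
Latitude extended square 4; +1 → 5.

FC43oj95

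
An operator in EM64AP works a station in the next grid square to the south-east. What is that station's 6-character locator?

Longitude subsquare a = 0; +1 → 1 = b.
Latitude subsquare p = 15; −1 → 14 = o.

EM64bo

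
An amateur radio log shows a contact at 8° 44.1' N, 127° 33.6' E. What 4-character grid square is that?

Shift to the Maidenhead origin (180°W, 90°S): lon 307.56, lat 98.73.
Field: 307.56/20 → 15 → P, 98.73/10 → 9 → J; chars PJ.
Square: 7.56/2 → 3, 8.73/1 → 8; chars 38.

PJ38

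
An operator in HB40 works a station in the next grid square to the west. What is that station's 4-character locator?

HB30

Longitude square 4; −1 → 3.
The latitude characters are unchanged.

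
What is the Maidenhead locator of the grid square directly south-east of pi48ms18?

PI48ms27

Longitude extended square 1; +1 → 2.
Latitude extended square 8; −1 → 7.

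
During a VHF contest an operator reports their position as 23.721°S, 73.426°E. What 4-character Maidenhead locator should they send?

MG66

Add 180° to longitude and 90° to latitude: 253.43, 66.28.
Field: 253.43/20 → 12 → M, 66.28/10 → 6 → G; chars MG.
Square: 13.43/2 → 6, 6.28/1 → 6; chars 66.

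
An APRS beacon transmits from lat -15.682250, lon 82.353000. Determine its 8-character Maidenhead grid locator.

Offset from 180°W / 90°S: lon 262.35300°, lat 74.31775°.
Field: lon ⌊262.35300/20⌋ = 13 → N; lat ⌊74.31775/10⌋ = 7 → H.
Square: lon ⌊2.35300/2⌋ = 1; lat ⌊4.31775/1⌋ = 4.
Subsquare: lon ⌊0.35300/0.0833333⌋ = 4 → e; lat ⌊0.31775/0.0416667⌋ = 7 → h.
Extended square: lon ⌊0.01967/0.00833333⌋ = 2; lat ⌊0.02608/0.00416667⌋ = 6.

NH14eh26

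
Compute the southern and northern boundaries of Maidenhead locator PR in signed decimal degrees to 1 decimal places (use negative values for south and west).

Field P=15, R=17: +15·20° lon, +17·10° lat → SW at lon 120°, lat 80°.
Cell spans 20° lon × 10° lat.
south 80.0, north 90.0.

80.0, 90.0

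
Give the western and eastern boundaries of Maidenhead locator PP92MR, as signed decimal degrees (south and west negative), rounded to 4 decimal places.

139.0000, 139.0833

Field P=15, P=15: +15·20° lon, +15·10° lat → SW at lon 120°, lat 60°.
Square 9, 2: +9·2° lon, +2·1° lat → SW at lon 138°, lat 62°.
Subsquare m=12, r=17: +12·0.0833333° lon, +17·0.0416667° lat → SW at lon 139°, lat 62.7083°.
Cell spans 0.0833333° lon × 0.0416667° lat.
west 139.0000, east 139.0833.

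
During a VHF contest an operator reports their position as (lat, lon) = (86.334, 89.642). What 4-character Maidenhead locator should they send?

NR46

Add 180° to longitude and 90° to latitude: 269.64, 176.33.
Field (20°×10°, letters A–R): 269.64/20 → 13 → N, 176.33/10 → 17 → R; chars NR.
Square (2°×1°, digits 0–9): 9.64/2 → 4, 6.33/1 → 6; chars 46.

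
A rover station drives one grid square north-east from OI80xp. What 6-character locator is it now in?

OI90aq

Longitude subsquare x = 23; +1 → 24, wraps to 0 = a, carry into square.
Longitude square 8; +1 → 9.
Latitude subsquare p = 15; +1 → 16 = q.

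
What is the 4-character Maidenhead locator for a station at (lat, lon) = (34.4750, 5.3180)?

Offset from 180°W / 90°S: lon 185.32°, lat 124.47°.
Field (20°×10°, letters A–R): 185.32/20 → 9 → J, 124.47/10 → 12 → M; chars JM.
Square (2°×1°, digits 0–9): 5.32/2 → 2, 4.47/1 → 4; chars 24.

JM24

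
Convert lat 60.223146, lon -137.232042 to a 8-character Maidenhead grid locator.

Offset from 180°W / 90°S: lon 42.76796°, lat 150.22315°.
Field: lon ⌊42.76796/20⌋ = 2 → C; lat ⌊150.22315/10⌋ = 15 → P.
Square: lon ⌊2.76796/2⌋ = 1; lat ⌊0.22315/1⌋ = 0.
Subsquare: lon ⌊0.76796/0.0833333⌋ = 9 → j; lat ⌊0.22315/0.0416667⌋ = 5 → f.
Extended square: lon ⌊0.01796/0.00833333⌋ = 2; lat ⌊0.01481/0.00416667⌋ = 3.

CP10jf23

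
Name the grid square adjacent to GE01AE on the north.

Latitude subsquare e = 4; +1 → 5 = f.
The longitude characters are unchanged.

GE01af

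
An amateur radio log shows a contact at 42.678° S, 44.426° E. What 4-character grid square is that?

LE27

Shift to the Maidenhead origin (180°W, 90°S): lon 224.43, lat 47.32.
Field: lon ⌊224.43/20⌋ = 11 → L; lat ⌊47.32/10⌋ = 4 → E.
Square: lon ⌊4.43/2⌋ = 2; lat ⌊7.32/1⌋ = 7.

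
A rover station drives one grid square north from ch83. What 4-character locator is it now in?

CH84

Latitude square 3; +1 → 4.
The longitude characters are unchanged.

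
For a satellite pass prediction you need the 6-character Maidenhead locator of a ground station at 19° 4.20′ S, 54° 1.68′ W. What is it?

GH20xw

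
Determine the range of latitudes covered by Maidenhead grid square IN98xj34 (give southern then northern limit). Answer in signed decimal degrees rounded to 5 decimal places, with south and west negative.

48.39167, 48.39583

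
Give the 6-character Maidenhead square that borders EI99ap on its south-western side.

EI89xo

Longitude subsquare a = 0; −1 → -1, wraps to 23 = x, carry into square.
Longitude square 9; −1 → 8.
Latitude subsquare p = 15; −1 → 14 = o.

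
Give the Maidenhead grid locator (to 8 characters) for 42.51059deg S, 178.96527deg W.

AE07ml47

Add 180° to longitude and 90° to latitude: 1.03473, 47.48941.
Field: 1.03473/20 → 0 → A, 47.48941/10 → 4 → E; chars AE.
Square: 1.03473/2 → 0, 7.48941/1 → 7; chars 07.
Subsquare: 1.03473/0.0833333 → 12 → m, 0.48941/0.0416667 → 11 → l; chars ml.
Extended square: 0.03473/0.00833333 → 4, 0.03108/0.00416667 → 7; chars 47.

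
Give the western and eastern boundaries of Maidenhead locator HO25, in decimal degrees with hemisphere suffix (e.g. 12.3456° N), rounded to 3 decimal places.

Field H=7, O=14: +7·20° lon, +14·10° lat → SW at lon -40°, lat 50°.
Square 2, 5: +2·2° lon, +5·1° lat → SW at lon -36°, lat 55°.
Cell spans 2° lon × 1° lat.
west 36.000° W, east 34.000° W.

36.000° W, 34.000° W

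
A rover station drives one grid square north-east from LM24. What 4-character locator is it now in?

LM35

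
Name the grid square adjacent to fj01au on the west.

Longitude subsquare a = 0; −1 → -1, wraps to 23 = x, carry into square.
Longitude square 0; −1 → -1, wraps to 9, carry into field.
Longitude field F = 5; −1 → 4 = E.
The latitude characters are unchanged.

EJ91xu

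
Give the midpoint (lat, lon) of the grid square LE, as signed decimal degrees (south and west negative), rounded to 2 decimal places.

Field L=11, E=4: +11·20° lon, +4·10° lat → SW at lon 40°, lat -50°.
Cell spans 20° lon × 10° lat. Centre is SW corner plus half of each.
latitude -45.00, longitude 50.00.

-45.00, 50.00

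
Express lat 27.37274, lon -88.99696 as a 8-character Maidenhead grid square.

EL57mi09

Add 180° to longitude and 90° to latitude: 91.00304, 117.37274.
Field (20°×10°, letters A–R): 91.00304/20 → 4 → E, 117.37274/10 → 11 → L; chars EL.
Square (2°×1°, digits 0–9): 11.00304/2 → 5, 7.37274/1 → 7; chars 57.
Subsquare (5′×2.5′, letters a–x): 1.00304/0.0833333 → 12 → m, 0.37274/0.0416667 → 8 → i; chars mi.
Extended square (30″×15″, digits 0–9): 0.00304/0.00833333 → 0, 0.03941/0.00416667 → 9; chars 09.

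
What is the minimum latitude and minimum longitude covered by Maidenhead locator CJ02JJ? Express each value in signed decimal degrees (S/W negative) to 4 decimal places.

2.3750, -139.2500

Field C=2, J=9: +2·20° lon, +9·10° lat → SW at lon -140°, lat 0°.
Square 0, 2: +0·2° lon, +2·1° lat → SW at lon -140°, lat 2°.
Subsquare j=9, j=9: +9·0.0833333° lon, +9·0.0416667° lat → SW at lon -139.25°, lat 2.375°.
latitude 2.3750, longitude -139.2500.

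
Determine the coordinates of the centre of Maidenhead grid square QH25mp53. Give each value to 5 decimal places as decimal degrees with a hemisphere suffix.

Field Q=16, H=7: +16·20° lon, +7·10° lat → SW at lon 140°, lat -20°.
Square 2, 5: +2·2° lon, +5·1° lat → SW at lon 144°, lat -15°.
Subsquare m=12, p=15: +12·0.0833333° lon, +15·0.0416667° lat → SW at lon 145°, lat -14.375°.
Extended square 5, 3: +5·0.00833333° lon, +3·0.00416667° lat → SW at lon 145.042°, lat -14.3625°.
Cell spans 0.00833333° lon × 0.00416667° lat. Centre is SW corner plus half of each.
latitude 14.36042° S, longitude 145.04583° E.

14.36042° S, 145.04583° E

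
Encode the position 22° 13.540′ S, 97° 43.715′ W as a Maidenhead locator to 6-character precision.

Add 180° to longitude and 90° to latitude: 82.2714, 67.7743.
Field (20°×10°, letters A–R): 82.2714/20 → 4 → E, 67.7743/10 → 6 → G; chars EG.
Square (2°×1°, digits 0–9): 2.2714/2 → 1, 7.7743/1 → 7; chars 17.
Subsquare (5′×2.5′, letters a–x): 0.2714/0.0833333 → 3 → d, 0.7743/0.0416667 → 18 → s; chars ds.

EG17ds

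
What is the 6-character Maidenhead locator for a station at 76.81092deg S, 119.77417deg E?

Add 180° to longitude and 90° to latitude: 299.7742, 13.1891.
Field: 299.7742/20 → 14 → O, 13.1891/10 → 1 → B; chars OB.
Square: 19.7742/2 → 9, 3.1891/1 → 3; chars 93.
Subsquare: 1.7742/0.0833333 → 21 → v, 0.1891/0.0416667 → 4 → e; chars ve.

OB93ve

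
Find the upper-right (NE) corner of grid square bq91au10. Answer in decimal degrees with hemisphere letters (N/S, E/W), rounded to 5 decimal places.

71.83750° N, 141.98333° W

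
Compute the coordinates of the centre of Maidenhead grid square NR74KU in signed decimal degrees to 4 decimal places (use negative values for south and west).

84.8542, 94.8750

Field N=13, R=17: +13·20° lon, +17·10° lat → SW at lon 80°, lat 80°.
Square 7, 4: +7·2° lon, +4·1° lat → SW at lon 94°, lat 84°.
Subsquare k=10, u=20: +10·0.0833333° lon, +20·0.0416667° lat → SW at lon 94.8333°, lat 84.8333°.
Cell spans 0.0833333° lon × 0.0416667° lat. Centre is SW corner plus half of each.
latitude 84.8542, longitude 94.8750.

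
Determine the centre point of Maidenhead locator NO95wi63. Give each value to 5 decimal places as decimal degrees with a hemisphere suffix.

55.34792° N, 99.88750° E

Field N=13, O=14: +13·20° lon, +14·10° lat → SW at lon 80°, lat 50°.
Square 9, 5: +9·2° lon, +5·1° lat → SW at lon 98°, lat 55°.
Subsquare w=22, i=8: +22·0.0833333° lon, +8·0.0416667° lat → SW at lon 99.8333°, lat 55.3333°.
Extended square 6, 3: +6·0.00833333° lon, +3·0.00416667° lat → SW at lon 99.8833°, lat 55.3458°.
Cell spans 0.00833333° lon × 0.00416667° lat. Centre is SW corner plus half of each.
latitude 55.34792° N, longitude 99.88750° E.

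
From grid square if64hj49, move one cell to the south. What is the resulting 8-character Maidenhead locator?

Latitude extended square 9; −1 → 8.
The longitude characters are unchanged.

IF64hj48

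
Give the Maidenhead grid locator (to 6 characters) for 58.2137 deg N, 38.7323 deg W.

HO08pf

Offset from 180°W / 90°S: lon 141.2677°, lat 148.2137°.
Field: 141.2677/20 → 7 → H, 148.2137/10 → 14 → O; chars HO.
Square: 1.2677/2 → 0, 8.2137/1 → 8; chars 08.
Subsquare: 1.2677/0.0833333 → 15 → p, 0.2137/0.0416667 → 5 → f; chars pf.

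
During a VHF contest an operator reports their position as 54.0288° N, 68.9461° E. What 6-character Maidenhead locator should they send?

Add 180° to longitude and 90° to latitude: 248.9461, 144.0288.
Field: 248.9461/20 → 12 → M, 144.0288/10 → 14 → O; chars MO.
Square: 8.9461/2 → 4, 4.0288/1 → 4; chars 44.
Subsquare: 0.9461/0.0833333 → 11 → l, 0.0288/0.0416667 → 0 → a; chars la.

MO44la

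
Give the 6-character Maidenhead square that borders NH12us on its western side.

Longitude subsquare u = 20; −1 → 19 = t.
The latitude characters are unchanged.

NH12ts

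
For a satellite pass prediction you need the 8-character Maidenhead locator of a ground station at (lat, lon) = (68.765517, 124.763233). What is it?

PP28js13

Add 180° to longitude and 90° to latitude: 304.76323, 158.76552.
Field: 304.76323/20 → 15 → P, 158.76552/10 → 15 → P; chars PP.
Square: 4.76323/2 → 2, 8.76552/1 → 8; chars 28.
Subsquare: 0.76323/0.0833333 → 9 → j, 0.76552/0.0416667 → 18 → s; chars js.
Extended square: 0.01323/0.00833333 → 1, 0.01552/0.00416667 → 3; chars 13.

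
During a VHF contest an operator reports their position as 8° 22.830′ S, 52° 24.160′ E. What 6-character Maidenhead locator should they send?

LI61eo

Shift to the Maidenhead origin (180°W, 90°S): lon 232.4027, lat 81.6195.
Field: 232.4027/20 → 11 → L, 81.6195/10 → 8 → I; chars LI.
Square: 12.4027/2 → 6, 1.6195/1 → 1; chars 61.
Subsquare: 0.4027/0.0833333 → 4 → e, 0.6195/0.0416667 → 14 → o; chars eo.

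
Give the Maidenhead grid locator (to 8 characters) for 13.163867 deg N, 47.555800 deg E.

Offset from 180°W / 90°S: lon 227.55580°, lat 103.16387°.
Field: 227.55580/20 → 11 → L, 103.16387/10 → 10 → K; chars LK.
Square: 7.55580/2 → 3, 3.16387/1 → 3; chars 33.
Subsquare: 1.55580/0.0833333 → 18 → s, 0.16387/0.0416667 → 3 → d; chars sd.
Extended square: 0.05580/0.00833333 → 6, 0.03887/0.00416667 → 9; chars 69.

LK33sd69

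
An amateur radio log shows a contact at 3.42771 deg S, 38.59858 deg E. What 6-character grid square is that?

KI96hn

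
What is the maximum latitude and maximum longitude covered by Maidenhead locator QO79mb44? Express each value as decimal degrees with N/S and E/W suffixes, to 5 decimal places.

Field Q=16, O=14: +16·20° lon, +14·10° lat → SW at lon 140°, lat 50°.
Square 7, 9: +7·2° lon, +9·1° lat → SW at lon 154°, lat 59°.
Subsquare m=12, b=1: +12·0.0833333° lon, +1·0.0416667° lat → SW at lon 155°, lat 59.0417°.
Extended square 4, 4: +4·0.00833333° lon, +4·0.00416667° lat → SW at lon 155.033°, lat 59.0583°.
Cell spans 0.00833333° lon × 0.00416667° lat. NE corner is SW corner plus one full cell.
latitude 59.06250° N, longitude 155.04167° E.

59.06250° N, 155.04167° E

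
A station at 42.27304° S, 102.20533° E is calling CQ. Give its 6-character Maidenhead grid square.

Add 180° to longitude and 90° to latitude: 282.2053, 47.7270.
Field (20°×10°, letters A–R): lon ⌊282.2053/20⌋ = 14 → O; lat ⌊47.7270/10⌋ = 4 → E.
Square (2°×1°, digits 0–9): lon ⌊2.2053/2⌋ = 1; lat ⌊7.7270/1⌋ = 7.
Subsquare (5′×2.5′, letters a–x): lon ⌊0.2053/0.0833333⌋ = 2 → c; lat ⌊0.7270/0.0416667⌋ = 17 → r.

OE17cr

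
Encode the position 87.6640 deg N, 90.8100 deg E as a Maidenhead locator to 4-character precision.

Add 180° to longitude and 90° to latitude: 270.81, 177.66.
Field (20°×10°, letters A–R): 270.81/20 → 13 → N, 177.66/10 → 17 → R; chars NR.
Square (2°×1°, digits 0–9): 10.81/2 → 5, 7.66/1 → 7; chars 57.

NR57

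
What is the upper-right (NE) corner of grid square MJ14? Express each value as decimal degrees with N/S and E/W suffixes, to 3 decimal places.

Field M=12, J=9: +12·20° lon, +9·10° lat → SW at lon 60°, lat 0°.
Square 1, 4: +1·2° lon, +4·1° lat → SW at lon 62°, lat 4°.
Cell spans 2° lon × 1° lat. NE corner is SW corner plus one full cell.
latitude 5.000° N, longitude 64.000° E.

5.000° N, 64.000° E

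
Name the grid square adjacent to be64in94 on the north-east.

BE64jn05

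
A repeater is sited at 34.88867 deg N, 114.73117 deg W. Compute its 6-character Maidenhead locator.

DM24pv

Offset from 180°W / 90°S: lon 65.2688°, lat 124.8887°.
Field: lon ⌊65.2688/20⌋ = 3 → D; lat ⌊124.8887/10⌋ = 12 → M.
Square: lon ⌊5.2688/2⌋ = 2; lat ⌊4.8887/1⌋ = 4.
Subsquare: lon ⌊1.2688/0.0833333⌋ = 15 → p; lat ⌊0.8887/0.0416667⌋ = 21 → v.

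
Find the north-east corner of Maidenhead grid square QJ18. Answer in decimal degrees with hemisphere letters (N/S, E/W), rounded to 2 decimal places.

Field Q=16, J=9: +16·20° lon, +9·10° lat → SW at lon 140°, lat 0°.
Square 1, 8: +1·2° lon, +8·1° lat → SW at lon 142°, lat 8°.
Cell spans 2° lon × 1° lat. NE corner is SW corner plus one full cell.
latitude 9.00° N, longitude 144.00° E.

9.00° N, 144.00° E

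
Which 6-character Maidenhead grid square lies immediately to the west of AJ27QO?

Longitude subsquare q = 16; −1 → 15 = p.
The latitude characters are unchanged.

AJ27po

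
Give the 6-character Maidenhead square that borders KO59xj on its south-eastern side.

KO69ai

Longitude subsquare x = 23; +1 → 24, wraps to 0 = a, carry into square.
Longitude square 5; +1 → 6.
Latitude subsquare j = 9; −1 → 8 = i.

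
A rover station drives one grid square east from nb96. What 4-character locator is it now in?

Longitude square 9; +1 → 10, wraps to 0, carry into field.
Longitude field N = 13; +1 → 14 = O.
The latitude characters are unchanged.

OB06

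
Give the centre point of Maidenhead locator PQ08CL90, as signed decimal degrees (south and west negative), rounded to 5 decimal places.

78.46042, 120.24583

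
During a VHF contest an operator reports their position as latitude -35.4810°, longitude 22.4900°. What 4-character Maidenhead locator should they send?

KF14

Offset from 180°W / 90°S: lon 202.49°, lat 54.52°.
Field: lon ⌊202.49/20⌋ = 10 → K; lat ⌊54.52/10⌋ = 5 → F.
Square: lon ⌊2.49/2⌋ = 1; lat ⌊4.52/1⌋ = 4.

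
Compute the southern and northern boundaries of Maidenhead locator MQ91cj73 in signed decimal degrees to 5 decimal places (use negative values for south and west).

Field M=12, Q=16: +12·20° lon, +16·10° lat → SW at lon 60°, lat 70°.
Square 9, 1: +9·2° lon, +1·1° lat → SW at lon 78°, lat 71°.
Subsquare c=2, j=9: +2·0.0833333° lon, +9·0.0416667° lat → SW at lon 78.1667°, lat 71.375°.
Extended square 7, 3: +7·0.00833333° lon, +3·0.00416667° lat → SW at lon 78.225°, lat 71.3875°.
Cell spans 0.00833333° lon × 0.00416667° lat.
south 71.38750, north 71.39167.

71.38750, 71.39167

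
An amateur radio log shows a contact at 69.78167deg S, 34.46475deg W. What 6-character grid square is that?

HC20sf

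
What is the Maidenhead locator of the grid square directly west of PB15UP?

Longitude subsquare u = 20; −1 → 19 = t.
The latitude characters are unchanged.

PB15tp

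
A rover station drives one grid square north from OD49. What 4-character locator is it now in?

OE40

Latitude square 9; +1 → 10, wraps to 0, carry into field.
Latitude field D = 3; +1 → 4 = E.
The longitude characters are unchanged.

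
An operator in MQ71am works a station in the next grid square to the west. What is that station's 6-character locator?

MQ61xm

Longitude subsquare a = 0; −1 → -1, wraps to 23 = x, carry into square.
Longitude square 7; −1 → 6.
The latitude characters are unchanged.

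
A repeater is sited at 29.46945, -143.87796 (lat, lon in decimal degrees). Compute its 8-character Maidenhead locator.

Shift to the Maidenhead origin (180°W, 90°S): lon 36.12204, lat 119.46945.
Field (20°×10°, letters A–R): 36.12204/20 → 1 → B, 119.46945/10 → 11 → L; chars BL.
Square (2°×1°, digits 0–9): 16.12204/2 → 8, 9.46945/1 → 9; chars 89.
Subsquare (5′×2.5′, letters a–x): 0.12204/0.0833333 → 1 → b, 0.46945/0.0416667 → 11 → l; chars bl.
Extended square (30″×15″, digits 0–9): 0.03871/0.00833333 → 4, 0.01112/0.00416667 → 2; chars 42.

BL89bl42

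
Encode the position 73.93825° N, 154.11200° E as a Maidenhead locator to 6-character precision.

QQ73bw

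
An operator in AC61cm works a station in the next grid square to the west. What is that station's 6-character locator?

Longitude subsquare c = 2; −1 → 1 = b.
The latitude characters are unchanged.

AC61bm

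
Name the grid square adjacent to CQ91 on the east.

Longitude square 9; +1 → 10, wraps to 0, carry into field.
Longitude field C = 2; +1 → 3 = D.
The latitude characters are unchanged.

DQ01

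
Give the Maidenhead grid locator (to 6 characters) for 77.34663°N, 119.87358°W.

DQ07bi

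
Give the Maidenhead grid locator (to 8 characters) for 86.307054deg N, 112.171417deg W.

Offset from 180°W / 90°S: lon 67.82858°, lat 176.30705°.
Field (20°×10°, letters A–R): 67.82858/20 → 3 → D, 176.30705/10 → 17 → R; chars DR.
Square (2°×1°, digits 0–9): 7.82858/2 → 3, 6.30705/1 → 6; chars 36.
Subsquare (5′×2.5′, letters a–x): 1.82858/0.0833333 → 21 → v, 0.30705/0.0416667 → 7 → h; chars vh.
Extended square (30″×15″, digits 0–9): 0.07858/0.00833333 → 9, 0.01539/0.00416667 → 3; chars 93.

DR36vh93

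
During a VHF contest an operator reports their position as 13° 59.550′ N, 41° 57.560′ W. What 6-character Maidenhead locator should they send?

GK93ax

Add 180° to longitude and 90° to latitude: 138.0407, 103.9925.
Field: lon ⌊138.0407/20⌋ = 6 → G; lat ⌊103.9925/10⌋ = 10 → K.
Square: lon ⌊18.0407/2⌋ = 9; lat ⌊3.9925/1⌋ = 3.
Subsquare: lon ⌊0.0407/0.0833333⌋ = 0 → a; lat ⌊0.9925/0.0416667⌋ = 23 → x.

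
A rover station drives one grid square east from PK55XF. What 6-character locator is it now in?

PK65af

Longitude subsquare x = 23; +1 → 24, wraps to 0 = a, carry into square.
Longitude square 5; +1 → 6.
The latitude characters are unchanged.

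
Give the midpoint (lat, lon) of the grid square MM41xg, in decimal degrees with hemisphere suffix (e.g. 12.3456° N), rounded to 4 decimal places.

31.2708° N, 69.9583° E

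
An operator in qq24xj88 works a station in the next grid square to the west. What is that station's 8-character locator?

QQ24xj78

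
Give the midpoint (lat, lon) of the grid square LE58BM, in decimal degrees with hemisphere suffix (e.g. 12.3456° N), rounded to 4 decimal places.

41.4792° S, 50.1250° E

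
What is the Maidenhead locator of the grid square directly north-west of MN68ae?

MN58xf

Longitude subsquare a = 0; −1 → -1, wraps to 23 = x, carry into square.
Longitude square 6; −1 → 5.
Latitude subsquare e = 4; +1 → 5 = f.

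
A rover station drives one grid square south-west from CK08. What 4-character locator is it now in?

BK97

Longitude square 0; −1 → -1, wraps to 9, carry into field.
Longitude field C = 2; −1 → 1 = B.
Latitude square 8; −1 → 7.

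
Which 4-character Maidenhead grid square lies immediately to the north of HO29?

HP20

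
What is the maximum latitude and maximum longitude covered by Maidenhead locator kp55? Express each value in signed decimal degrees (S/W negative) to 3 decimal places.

66.000, 32.000

Field K=10, P=15: +10·20° lon, +15·10° lat → SW at lon 20°, lat 60°.
Square 5, 5: +5·2° lon, +5·1° lat → SW at lon 30°, lat 65°.
Cell spans 2° lon × 1° lat. NE corner is SW corner plus one full cell.
latitude 66.000, longitude 32.000.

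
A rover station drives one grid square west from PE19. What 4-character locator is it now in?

Longitude square 1; −1 → 0.
The latitude characters are unchanged.

PE09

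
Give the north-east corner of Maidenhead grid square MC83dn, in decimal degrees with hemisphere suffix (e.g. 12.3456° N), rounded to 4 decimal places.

Field M=12, C=2: +12·20° lon, +2·10° lat → SW at lon 60°, lat -70°.
Square 8, 3: +8·2° lon, +3·1° lat → SW at lon 76°, lat -67°.
Subsquare d=3, n=13: +3·0.0833333° lon, +13·0.0416667° lat → SW at lon 76.25°, lat -66.4583°.
Cell spans 0.0833333° lon × 0.0416667° lat. NE corner is SW corner plus one full cell.
latitude 66.4167° S, longitude 76.3333° E.

66.4167° S, 76.3333° E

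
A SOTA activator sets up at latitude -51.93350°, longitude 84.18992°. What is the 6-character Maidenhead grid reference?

ND28cb

Offset from 180°W / 90°S: lon 264.1899°, lat 38.0665°.
Field: 264.1899/20 → 13 → N, 38.0665/10 → 3 → D; chars ND.
Square: 4.1899/2 → 2, 8.0665/1 → 8; chars 28.
Subsquare: 0.1899/0.0833333 → 2 → c, 0.0665/0.0416667 → 1 → b; chars cb.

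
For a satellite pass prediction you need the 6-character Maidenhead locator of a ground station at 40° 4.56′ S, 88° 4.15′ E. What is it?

Offset from 180°W / 90°S: lon 268.0692°, lat 49.9240°.
Field: lon ⌊268.0692/20⌋ = 13 → N; lat ⌊49.9240/10⌋ = 4 → E.
Square: lon ⌊8.0692/2⌋ = 4; lat ⌊9.9240/1⌋ = 9.
Subsquare: lon ⌊0.0692/0.0833333⌋ = 0 → a; lat ⌊0.9240/0.0416667⌋ = 22 → w.

NE49aw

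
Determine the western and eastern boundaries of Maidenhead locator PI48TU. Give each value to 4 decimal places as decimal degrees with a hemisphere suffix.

129.5833° E, 129.6667° E

Field P=15, I=8: +15·20° lon, +8·10° lat → SW at lon 120°, lat -10°.
Square 4, 8: +4·2° lon, +8·1° lat → SW at lon 128°, lat -2°.
Subsquare t=19, u=20: +19·0.0833333° lon, +20·0.0416667° lat → SW at lon 129.583°, lat -1.16667°.
Cell spans 0.0833333° lon × 0.0416667° lat.
west 129.5833° E, east 129.6667° E.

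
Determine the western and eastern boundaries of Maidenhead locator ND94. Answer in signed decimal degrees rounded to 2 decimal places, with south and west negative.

Field N=13, D=3: +13·20° lon, +3·10° lat → SW at lon 80°, lat -60°.
Square 9, 4: +9·2° lon, +4·1° lat → SW at lon 98°, lat -56°.
Cell spans 2° lon × 1° lat.
west 98.00, east 100.00.

98.00, 100.00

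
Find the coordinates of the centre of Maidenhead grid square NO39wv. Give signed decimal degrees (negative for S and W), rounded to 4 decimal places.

59.8958, 87.8750

Field N=13, O=14: +13·20° lon, +14·10° lat → SW at lon 80°, lat 50°.
Square 3, 9: +3·2° lon, +9·1° lat → SW at lon 86°, lat 59°.
Subsquare w=22, v=21: +22·0.0833333° lon, +21·0.0416667° lat → SW at lon 87.8333°, lat 59.875°.
Cell spans 0.0833333° lon × 0.0416667° lat. Centre is SW corner plus half of each.
latitude 59.8958, longitude 87.8750.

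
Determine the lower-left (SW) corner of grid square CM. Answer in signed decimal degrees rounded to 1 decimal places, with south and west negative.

30.0, -140.0

Field C=2, M=12: +2·20° lon, +12·10° lat → SW at lon -140°, lat 30°.
latitude 30.0, longitude -140.0.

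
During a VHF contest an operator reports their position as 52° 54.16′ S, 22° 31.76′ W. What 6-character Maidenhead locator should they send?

HD87rc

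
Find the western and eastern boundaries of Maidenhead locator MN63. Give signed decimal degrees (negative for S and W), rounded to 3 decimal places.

72.000, 74.000

Field M=12, N=13: +12·20° lon, +13·10° lat → SW at lon 60°, lat 40°.
Square 6, 3: +6·2° lon, +3·1° lat → SW at lon 72°, lat 43°.
Cell spans 2° lon × 1° lat.
west 72.000, east 74.000.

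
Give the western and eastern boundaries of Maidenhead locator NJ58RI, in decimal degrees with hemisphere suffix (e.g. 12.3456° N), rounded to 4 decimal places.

91.4167° E, 91.5000° E

Field N=13, J=9: +13·20° lon, +9·10° lat → SW at lon 80°, lat 0°.
Square 5, 8: +5·2° lon, +8·1° lat → SW at lon 90°, lat 8°.
Subsquare r=17, i=8: +17·0.0833333° lon, +8·0.0416667° lat → SW at lon 91.4167°, lat 8.33333°.
Cell spans 0.0833333° lon × 0.0416667° lat.
west 91.4167° E, east 91.5000° E.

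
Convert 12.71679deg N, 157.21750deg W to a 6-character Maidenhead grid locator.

BK12jr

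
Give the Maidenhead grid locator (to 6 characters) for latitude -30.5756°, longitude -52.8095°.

Offset from 180°W / 90°S: lon 127.1905°, lat 59.4244°.
Field: 127.1905/20 → 6 → G, 59.4244/10 → 5 → F; chars GF.
Square: 7.1905/2 → 3, 9.4244/1 → 9; chars 39.
Subsquare: 1.1905/0.0833333 → 14 → o, 0.4244/0.0416667 → 10 → k; chars ok.

GF39ok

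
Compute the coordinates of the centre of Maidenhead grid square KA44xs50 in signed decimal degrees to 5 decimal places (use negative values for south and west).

-85.24792, 29.96250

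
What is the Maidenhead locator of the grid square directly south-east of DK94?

Longitude square 9; +1 → 10, wraps to 0, carry into field.
Longitude field D = 3; +1 → 4 = E.
Latitude square 4; −1 → 3.

EK03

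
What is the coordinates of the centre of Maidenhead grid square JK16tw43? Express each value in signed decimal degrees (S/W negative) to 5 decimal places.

16.93125, 3.62083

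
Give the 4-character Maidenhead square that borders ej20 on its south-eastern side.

EI39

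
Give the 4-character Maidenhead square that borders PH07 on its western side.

OH97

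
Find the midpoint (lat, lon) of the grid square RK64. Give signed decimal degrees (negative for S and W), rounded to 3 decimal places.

Field R=17, K=10: +17·20° lon, +10·10° lat → SW at lon 160°, lat 10°.
Square 6, 4: +6·2° lon, +4·1° lat → SW at lon 172°, lat 14°.
Cell spans 2° lon × 1° lat. Centre is SW corner plus half of each.
latitude 14.500, longitude 173.000.

14.500, 173.000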